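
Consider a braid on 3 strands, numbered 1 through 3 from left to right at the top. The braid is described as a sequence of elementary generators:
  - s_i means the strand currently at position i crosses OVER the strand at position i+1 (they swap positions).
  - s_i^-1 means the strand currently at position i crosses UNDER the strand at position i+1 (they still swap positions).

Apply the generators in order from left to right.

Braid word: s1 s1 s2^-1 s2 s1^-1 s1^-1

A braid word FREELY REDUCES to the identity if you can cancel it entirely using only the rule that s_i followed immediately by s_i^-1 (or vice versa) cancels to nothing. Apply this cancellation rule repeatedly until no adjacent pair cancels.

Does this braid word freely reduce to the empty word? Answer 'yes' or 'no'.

Gen 1 (s1): push. Stack: [s1]
Gen 2 (s1): push. Stack: [s1 s1]
Gen 3 (s2^-1): push. Stack: [s1 s1 s2^-1]
Gen 4 (s2): cancels prior s2^-1. Stack: [s1 s1]
Gen 5 (s1^-1): cancels prior s1. Stack: [s1]
Gen 6 (s1^-1): cancels prior s1. Stack: []
Reduced word: (empty)

Answer: yes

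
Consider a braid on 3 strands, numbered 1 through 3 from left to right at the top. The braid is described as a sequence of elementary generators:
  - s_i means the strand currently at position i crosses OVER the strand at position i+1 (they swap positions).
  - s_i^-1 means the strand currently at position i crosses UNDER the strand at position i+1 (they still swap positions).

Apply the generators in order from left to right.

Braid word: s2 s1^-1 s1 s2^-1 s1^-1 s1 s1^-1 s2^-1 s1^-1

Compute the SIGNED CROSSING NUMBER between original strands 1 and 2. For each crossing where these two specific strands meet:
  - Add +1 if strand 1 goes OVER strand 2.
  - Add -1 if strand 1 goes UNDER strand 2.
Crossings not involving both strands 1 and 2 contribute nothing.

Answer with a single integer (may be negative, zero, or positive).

Gen 1: crossing 2x3. Both 1&2? no. Sum: 0
Gen 2: crossing 1x3. Both 1&2? no. Sum: 0
Gen 3: crossing 3x1. Both 1&2? no. Sum: 0
Gen 4: crossing 3x2. Both 1&2? no. Sum: 0
Gen 5: 1 under 2. Both 1&2? yes. Contrib: -1. Sum: -1
Gen 6: 2 over 1. Both 1&2? yes. Contrib: -1. Sum: -2
Gen 7: 1 under 2. Both 1&2? yes. Contrib: -1. Sum: -3
Gen 8: crossing 1x3. Both 1&2? no. Sum: -3
Gen 9: crossing 2x3. Both 1&2? no. Sum: -3

Answer: -3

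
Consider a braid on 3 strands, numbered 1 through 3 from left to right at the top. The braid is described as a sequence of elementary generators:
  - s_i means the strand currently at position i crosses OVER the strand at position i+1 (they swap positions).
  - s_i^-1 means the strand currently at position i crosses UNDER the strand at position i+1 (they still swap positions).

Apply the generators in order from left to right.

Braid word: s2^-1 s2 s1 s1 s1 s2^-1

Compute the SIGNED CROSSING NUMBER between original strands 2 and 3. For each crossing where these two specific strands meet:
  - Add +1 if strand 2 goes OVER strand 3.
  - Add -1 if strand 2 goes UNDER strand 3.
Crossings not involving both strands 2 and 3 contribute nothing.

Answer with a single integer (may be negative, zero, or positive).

Answer: -2

Derivation:
Gen 1: 2 under 3. Both 2&3? yes. Contrib: -1. Sum: -1
Gen 2: 3 over 2. Both 2&3? yes. Contrib: -1. Sum: -2
Gen 3: crossing 1x2. Both 2&3? no. Sum: -2
Gen 4: crossing 2x1. Both 2&3? no. Sum: -2
Gen 5: crossing 1x2. Both 2&3? no. Sum: -2
Gen 6: crossing 1x3. Both 2&3? no. Sum: -2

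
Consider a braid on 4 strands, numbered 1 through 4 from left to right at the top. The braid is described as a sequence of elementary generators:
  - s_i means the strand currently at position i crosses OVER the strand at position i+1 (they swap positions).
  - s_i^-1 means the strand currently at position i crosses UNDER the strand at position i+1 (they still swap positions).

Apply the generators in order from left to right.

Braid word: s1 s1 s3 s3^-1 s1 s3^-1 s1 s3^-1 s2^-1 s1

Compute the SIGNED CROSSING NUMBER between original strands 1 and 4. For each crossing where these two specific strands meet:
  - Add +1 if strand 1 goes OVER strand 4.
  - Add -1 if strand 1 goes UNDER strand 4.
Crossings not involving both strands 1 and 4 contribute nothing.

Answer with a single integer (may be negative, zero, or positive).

Answer: 0

Derivation:
Gen 1: crossing 1x2. Both 1&4? no. Sum: 0
Gen 2: crossing 2x1. Both 1&4? no. Sum: 0
Gen 3: crossing 3x4. Both 1&4? no. Sum: 0
Gen 4: crossing 4x3. Both 1&4? no. Sum: 0
Gen 5: crossing 1x2. Both 1&4? no. Sum: 0
Gen 6: crossing 3x4. Both 1&4? no. Sum: 0
Gen 7: crossing 2x1. Both 1&4? no. Sum: 0
Gen 8: crossing 4x3. Both 1&4? no. Sum: 0
Gen 9: crossing 2x3. Both 1&4? no. Sum: 0
Gen 10: crossing 1x3. Both 1&4? no. Sum: 0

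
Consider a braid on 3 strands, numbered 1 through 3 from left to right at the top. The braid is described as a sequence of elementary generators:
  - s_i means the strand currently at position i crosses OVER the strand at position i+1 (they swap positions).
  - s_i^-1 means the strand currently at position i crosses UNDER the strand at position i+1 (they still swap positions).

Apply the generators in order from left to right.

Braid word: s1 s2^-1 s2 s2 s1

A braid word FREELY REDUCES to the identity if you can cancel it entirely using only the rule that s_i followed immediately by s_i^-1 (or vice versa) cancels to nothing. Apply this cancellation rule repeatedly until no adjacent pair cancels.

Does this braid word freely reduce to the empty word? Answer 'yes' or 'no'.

Answer: no

Derivation:
Gen 1 (s1): push. Stack: [s1]
Gen 2 (s2^-1): push. Stack: [s1 s2^-1]
Gen 3 (s2): cancels prior s2^-1. Stack: [s1]
Gen 4 (s2): push. Stack: [s1 s2]
Gen 5 (s1): push. Stack: [s1 s2 s1]
Reduced word: s1 s2 s1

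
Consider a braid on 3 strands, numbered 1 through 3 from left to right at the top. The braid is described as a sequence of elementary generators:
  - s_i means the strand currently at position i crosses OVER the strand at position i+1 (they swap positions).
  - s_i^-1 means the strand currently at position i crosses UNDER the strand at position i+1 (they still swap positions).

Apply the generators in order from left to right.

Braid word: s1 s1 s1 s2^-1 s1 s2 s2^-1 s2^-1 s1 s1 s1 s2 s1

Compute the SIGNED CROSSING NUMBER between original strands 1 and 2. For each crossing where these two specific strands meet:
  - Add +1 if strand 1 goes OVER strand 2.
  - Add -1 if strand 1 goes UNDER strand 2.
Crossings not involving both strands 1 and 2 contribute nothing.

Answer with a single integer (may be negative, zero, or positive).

Answer: 1

Derivation:
Gen 1: 1 over 2. Both 1&2? yes. Contrib: +1. Sum: 1
Gen 2: 2 over 1. Both 1&2? yes. Contrib: -1. Sum: 0
Gen 3: 1 over 2. Both 1&2? yes. Contrib: +1. Sum: 1
Gen 4: crossing 1x3. Both 1&2? no. Sum: 1
Gen 5: crossing 2x3. Both 1&2? no. Sum: 1
Gen 6: 2 over 1. Both 1&2? yes. Contrib: -1. Sum: 0
Gen 7: 1 under 2. Both 1&2? yes. Contrib: -1. Sum: -1
Gen 8: 2 under 1. Both 1&2? yes. Contrib: +1. Sum: 0
Gen 9: crossing 3x1. Both 1&2? no. Sum: 0
Gen 10: crossing 1x3. Both 1&2? no. Sum: 0
Gen 11: crossing 3x1. Both 1&2? no. Sum: 0
Gen 12: crossing 3x2. Both 1&2? no. Sum: 0
Gen 13: 1 over 2. Both 1&2? yes. Contrib: +1. Sum: 1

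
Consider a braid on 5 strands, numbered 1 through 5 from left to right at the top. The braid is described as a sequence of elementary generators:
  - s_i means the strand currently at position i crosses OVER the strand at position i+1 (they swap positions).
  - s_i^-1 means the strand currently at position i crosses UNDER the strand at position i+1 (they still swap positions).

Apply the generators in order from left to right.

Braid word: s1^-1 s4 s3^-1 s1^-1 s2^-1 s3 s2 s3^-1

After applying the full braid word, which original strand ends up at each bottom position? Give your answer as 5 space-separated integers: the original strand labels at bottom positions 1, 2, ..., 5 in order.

Answer: 1 3 2 5 4

Derivation:
Gen 1 (s1^-1): strand 1 crosses under strand 2. Perm now: [2 1 3 4 5]
Gen 2 (s4): strand 4 crosses over strand 5. Perm now: [2 1 3 5 4]
Gen 3 (s3^-1): strand 3 crosses under strand 5. Perm now: [2 1 5 3 4]
Gen 4 (s1^-1): strand 2 crosses under strand 1. Perm now: [1 2 5 3 4]
Gen 5 (s2^-1): strand 2 crosses under strand 5. Perm now: [1 5 2 3 4]
Gen 6 (s3): strand 2 crosses over strand 3. Perm now: [1 5 3 2 4]
Gen 7 (s2): strand 5 crosses over strand 3. Perm now: [1 3 5 2 4]
Gen 8 (s3^-1): strand 5 crosses under strand 2. Perm now: [1 3 2 5 4]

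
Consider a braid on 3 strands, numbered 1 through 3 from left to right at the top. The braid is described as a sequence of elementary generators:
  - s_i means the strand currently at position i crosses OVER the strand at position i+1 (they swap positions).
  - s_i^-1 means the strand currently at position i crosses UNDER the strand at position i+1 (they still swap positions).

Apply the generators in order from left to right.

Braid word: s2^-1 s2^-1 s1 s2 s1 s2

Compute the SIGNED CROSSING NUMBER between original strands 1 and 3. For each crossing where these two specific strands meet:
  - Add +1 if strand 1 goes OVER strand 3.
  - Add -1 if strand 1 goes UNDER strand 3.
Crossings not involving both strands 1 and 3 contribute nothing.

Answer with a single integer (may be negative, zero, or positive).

Answer: 1

Derivation:
Gen 1: crossing 2x3. Both 1&3? no. Sum: 0
Gen 2: crossing 3x2. Both 1&3? no. Sum: 0
Gen 3: crossing 1x2. Both 1&3? no. Sum: 0
Gen 4: 1 over 3. Both 1&3? yes. Contrib: +1. Sum: 1
Gen 5: crossing 2x3. Both 1&3? no. Sum: 1
Gen 6: crossing 2x1. Both 1&3? no. Sum: 1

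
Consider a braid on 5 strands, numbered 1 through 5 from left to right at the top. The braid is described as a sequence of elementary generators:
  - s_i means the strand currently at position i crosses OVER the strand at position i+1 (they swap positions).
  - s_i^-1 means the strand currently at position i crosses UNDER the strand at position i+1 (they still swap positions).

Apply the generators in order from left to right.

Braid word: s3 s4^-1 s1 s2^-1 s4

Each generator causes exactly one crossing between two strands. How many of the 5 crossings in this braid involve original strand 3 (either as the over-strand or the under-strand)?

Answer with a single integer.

Gen 1: crossing 3x4. Involves strand 3? yes. Count so far: 1
Gen 2: crossing 3x5. Involves strand 3? yes. Count so far: 2
Gen 3: crossing 1x2. Involves strand 3? no. Count so far: 2
Gen 4: crossing 1x4. Involves strand 3? no. Count so far: 2
Gen 5: crossing 5x3. Involves strand 3? yes. Count so far: 3

Answer: 3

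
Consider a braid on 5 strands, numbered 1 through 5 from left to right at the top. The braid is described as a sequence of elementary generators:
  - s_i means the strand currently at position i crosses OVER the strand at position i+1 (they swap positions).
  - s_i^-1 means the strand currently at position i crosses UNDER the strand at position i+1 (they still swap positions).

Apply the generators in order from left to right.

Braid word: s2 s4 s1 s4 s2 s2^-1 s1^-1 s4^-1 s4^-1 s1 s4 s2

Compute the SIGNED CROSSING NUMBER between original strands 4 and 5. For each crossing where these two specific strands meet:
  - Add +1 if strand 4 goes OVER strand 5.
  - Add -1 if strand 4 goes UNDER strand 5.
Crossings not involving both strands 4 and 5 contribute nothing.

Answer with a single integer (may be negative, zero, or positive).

Answer: 1

Derivation:
Gen 1: crossing 2x3. Both 4&5? no. Sum: 0
Gen 2: 4 over 5. Both 4&5? yes. Contrib: +1. Sum: 1
Gen 3: crossing 1x3. Both 4&5? no. Sum: 1
Gen 4: 5 over 4. Both 4&5? yes. Contrib: -1. Sum: 0
Gen 5: crossing 1x2. Both 4&5? no. Sum: 0
Gen 6: crossing 2x1. Both 4&5? no. Sum: 0
Gen 7: crossing 3x1. Both 4&5? no. Sum: 0
Gen 8: 4 under 5. Both 4&5? yes. Contrib: -1. Sum: -1
Gen 9: 5 under 4. Both 4&5? yes. Contrib: +1. Sum: 0
Gen 10: crossing 1x3. Both 4&5? no. Sum: 0
Gen 11: 4 over 5. Both 4&5? yes. Contrib: +1. Sum: 1
Gen 12: crossing 1x2. Both 4&5? no. Sum: 1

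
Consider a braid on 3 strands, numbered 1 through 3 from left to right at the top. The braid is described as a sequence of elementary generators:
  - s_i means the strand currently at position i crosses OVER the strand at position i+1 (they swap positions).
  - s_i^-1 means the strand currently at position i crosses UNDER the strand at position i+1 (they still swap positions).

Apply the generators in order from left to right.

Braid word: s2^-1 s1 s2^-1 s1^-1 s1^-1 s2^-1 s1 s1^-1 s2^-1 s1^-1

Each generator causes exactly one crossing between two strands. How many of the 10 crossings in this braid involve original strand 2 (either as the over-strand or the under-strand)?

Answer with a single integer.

Gen 1: crossing 2x3. Involves strand 2? yes. Count so far: 1
Gen 2: crossing 1x3. Involves strand 2? no. Count so far: 1
Gen 3: crossing 1x2. Involves strand 2? yes. Count so far: 2
Gen 4: crossing 3x2. Involves strand 2? yes. Count so far: 3
Gen 5: crossing 2x3. Involves strand 2? yes. Count so far: 4
Gen 6: crossing 2x1. Involves strand 2? yes. Count so far: 5
Gen 7: crossing 3x1. Involves strand 2? no. Count so far: 5
Gen 8: crossing 1x3. Involves strand 2? no. Count so far: 5
Gen 9: crossing 1x2. Involves strand 2? yes. Count so far: 6
Gen 10: crossing 3x2. Involves strand 2? yes. Count so far: 7

Answer: 7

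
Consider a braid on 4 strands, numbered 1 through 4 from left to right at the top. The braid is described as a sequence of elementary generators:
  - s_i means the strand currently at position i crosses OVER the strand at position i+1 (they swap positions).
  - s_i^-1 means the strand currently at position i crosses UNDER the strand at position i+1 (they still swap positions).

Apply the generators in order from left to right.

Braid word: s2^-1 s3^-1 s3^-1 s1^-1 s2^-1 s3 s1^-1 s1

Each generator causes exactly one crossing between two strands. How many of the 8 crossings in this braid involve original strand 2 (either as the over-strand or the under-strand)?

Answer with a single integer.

Gen 1: crossing 2x3. Involves strand 2? yes. Count so far: 1
Gen 2: crossing 2x4. Involves strand 2? yes. Count so far: 2
Gen 3: crossing 4x2. Involves strand 2? yes. Count so far: 3
Gen 4: crossing 1x3. Involves strand 2? no. Count so far: 3
Gen 5: crossing 1x2. Involves strand 2? yes. Count so far: 4
Gen 6: crossing 1x4. Involves strand 2? no. Count so far: 4
Gen 7: crossing 3x2. Involves strand 2? yes. Count so far: 5
Gen 8: crossing 2x3. Involves strand 2? yes. Count so far: 6

Answer: 6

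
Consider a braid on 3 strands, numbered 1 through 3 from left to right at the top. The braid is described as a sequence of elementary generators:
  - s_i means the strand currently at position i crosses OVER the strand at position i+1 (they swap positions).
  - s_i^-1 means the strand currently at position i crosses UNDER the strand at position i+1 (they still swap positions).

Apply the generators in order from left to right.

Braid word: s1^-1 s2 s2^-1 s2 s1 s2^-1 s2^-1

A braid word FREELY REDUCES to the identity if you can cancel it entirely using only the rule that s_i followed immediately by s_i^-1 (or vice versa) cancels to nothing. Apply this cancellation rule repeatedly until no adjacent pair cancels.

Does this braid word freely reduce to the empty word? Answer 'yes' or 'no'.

Answer: no

Derivation:
Gen 1 (s1^-1): push. Stack: [s1^-1]
Gen 2 (s2): push. Stack: [s1^-1 s2]
Gen 3 (s2^-1): cancels prior s2. Stack: [s1^-1]
Gen 4 (s2): push. Stack: [s1^-1 s2]
Gen 5 (s1): push. Stack: [s1^-1 s2 s1]
Gen 6 (s2^-1): push. Stack: [s1^-1 s2 s1 s2^-1]
Gen 7 (s2^-1): push. Stack: [s1^-1 s2 s1 s2^-1 s2^-1]
Reduced word: s1^-1 s2 s1 s2^-1 s2^-1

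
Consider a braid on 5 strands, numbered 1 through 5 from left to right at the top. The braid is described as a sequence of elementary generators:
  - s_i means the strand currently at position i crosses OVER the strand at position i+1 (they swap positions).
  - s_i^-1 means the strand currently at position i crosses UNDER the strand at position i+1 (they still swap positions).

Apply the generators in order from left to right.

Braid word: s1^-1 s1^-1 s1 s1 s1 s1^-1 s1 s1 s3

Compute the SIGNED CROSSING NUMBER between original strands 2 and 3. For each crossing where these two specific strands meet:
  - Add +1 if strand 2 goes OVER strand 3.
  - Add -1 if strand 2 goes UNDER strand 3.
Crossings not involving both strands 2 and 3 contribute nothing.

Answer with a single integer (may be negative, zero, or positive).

Answer: 0

Derivation:
Gen 1: crossing 1x2. Both 2&3? no. Sum: 0
Gen 2: crossing 2x1. Both 2&3? no. Sum: 0
Gen 3: crossing 1x2. Both 2&3? no. Sum: 0
Gen 4: crossing 2x1. Both 2&3? no. Sum: 0
Gen 5: crossing 1x2. Both 2&3? no. Sum: 0
Gen 6: crossing 2x1. Both 2&3? no. Sum: 0
Gen 7: crossing 1x2. Both 2&3? no. Sum: 0
Gen 8: crossing 2x1. Both 2&3? no. Sum: 0
Gen 9: crossing 3x4. Both 2&3? no. Sum: 0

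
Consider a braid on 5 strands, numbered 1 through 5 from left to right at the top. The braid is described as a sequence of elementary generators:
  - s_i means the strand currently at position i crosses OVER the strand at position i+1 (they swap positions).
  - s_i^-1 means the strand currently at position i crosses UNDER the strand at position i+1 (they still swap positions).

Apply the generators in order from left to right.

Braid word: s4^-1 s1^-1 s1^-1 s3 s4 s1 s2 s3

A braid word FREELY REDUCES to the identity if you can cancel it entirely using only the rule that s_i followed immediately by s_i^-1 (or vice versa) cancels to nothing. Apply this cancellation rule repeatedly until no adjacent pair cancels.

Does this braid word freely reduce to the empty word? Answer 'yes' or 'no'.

Answer: no

Derivation:
Gen 1 (s4^-1): push. Stack: [s4^-1]
Gen 2 (s1^-1): push. Stack: [s4^-1 s1^-1]
Gen 3 (s1^-1): push. Stack: [s4^-1 s1^-1 s1^-1]
Gen 4 (s3): push. Stack: [s4^-1 s1^-1 s1^-1 s3]
Gen 5 (s4): push. Stack: [s4^-1 s1^-1 s1^-1 s3 s4]
Gen 6 (s1): push. Stack: [s4^-1 s1^-1 s1^-1 s3 s4 s1]
Gen 7 (s2): push. Stack: [s4^-1 s1^-1 s1^-1 s3 s4 s1 s2]
Gen 8 (s3): push. Stack: [s4^-1 s1^-1 s1^-1 s3 s4 s1 s2 s3]
Reduced word: s4^-1 s1^-1 s1^-1 s3 s4 s1 s2 s3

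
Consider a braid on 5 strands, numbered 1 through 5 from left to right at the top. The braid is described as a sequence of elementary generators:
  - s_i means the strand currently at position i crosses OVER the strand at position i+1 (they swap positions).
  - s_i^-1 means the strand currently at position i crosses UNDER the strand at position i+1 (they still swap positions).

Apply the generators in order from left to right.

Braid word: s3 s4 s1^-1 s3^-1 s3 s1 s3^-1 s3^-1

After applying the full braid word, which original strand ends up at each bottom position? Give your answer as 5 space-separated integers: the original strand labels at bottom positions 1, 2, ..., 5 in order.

Gen 1 (s3): strand 3 crosses over strand 4. Perm now: [1 2 4 3 5]
Gen 2 (s4): strand 3 crosses over strand 5. Perm now: [1 2 4 5 3]
Gen 3 (s1^-1): strand 1 crosses under strand 2. Perm now: [2 1 4 5 3]
Gen 4 (s3^-1): strand 4 crosses under strand 5. Perm now: [2 1 5 4 3]
Gen 5 (s3): strand 5 crosses over strand 4. Perm now: [2 1 4 5 3]
Gen 6 (s1): strand 2 crosses over strand 1. Perm now: [1 2 4 5 3]
Gen 7 (s3^-1): strand 4 crosses under strand 5. Perm now: [1 2 5 4 3]
Gen 8 (s3^-1): strand 5 crosses under strand 4. Perm now: [1 2 4 5 3]

Answer: 1 2 4 5 3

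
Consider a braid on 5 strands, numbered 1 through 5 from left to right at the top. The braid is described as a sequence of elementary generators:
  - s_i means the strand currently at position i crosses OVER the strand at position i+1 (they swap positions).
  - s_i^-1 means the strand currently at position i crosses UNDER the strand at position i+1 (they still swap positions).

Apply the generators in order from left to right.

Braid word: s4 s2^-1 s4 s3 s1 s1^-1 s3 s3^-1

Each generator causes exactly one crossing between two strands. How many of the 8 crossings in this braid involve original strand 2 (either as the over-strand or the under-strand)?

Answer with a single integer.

Answer: 4

Derivation:
Gen 1: crossing 4x5. Involves strand 2? no. Count so far: 0
Gen 2: crossing 2x3. Involves strand 2? yes. Count so far: 1
Gen 3: crossing 5x4. Involves strand 2? no. Count so far: 1
Gen 4: crossing 2x4. Involves strand 2? yes. Count so far: 2
Gen 5: crossing 1x3. Involves strand 2? no. Count so far: 2
Gen 6: crossing 3x1. Involves strand 2? no. Count so far: 2
Gen 7: crossing 4x2. Involves strand 2? yes. Count so far: 3
Gen 8: crossing 2x4. Involves strand 2? yes. Count so far: 4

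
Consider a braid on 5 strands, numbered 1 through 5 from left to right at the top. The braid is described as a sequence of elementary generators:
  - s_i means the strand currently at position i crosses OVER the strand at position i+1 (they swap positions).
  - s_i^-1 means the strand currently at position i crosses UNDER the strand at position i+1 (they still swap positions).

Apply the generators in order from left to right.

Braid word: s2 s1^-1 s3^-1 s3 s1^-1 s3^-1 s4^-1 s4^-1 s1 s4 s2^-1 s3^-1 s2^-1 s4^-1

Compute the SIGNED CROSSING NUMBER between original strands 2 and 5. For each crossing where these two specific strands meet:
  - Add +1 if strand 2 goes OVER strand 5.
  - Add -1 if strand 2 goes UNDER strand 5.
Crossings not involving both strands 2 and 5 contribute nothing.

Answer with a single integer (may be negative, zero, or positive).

Gen 1: crossing 2x3. Both 2&5? no. Sum: 0
Gen 2: crossing 1x3. Both 2&5? no. Sum: 0
Gen 3: crossing 2x4. Both 2&5? no. Sum: 0
Gen 4: crossing 4x2. Both 2&5? no. Sum: 0
Gen 5: crossing 3x1. Both 2&5? no. Sum: 0
Gen 6: crossing 2x4. Both 2&5? no. Sum: 0
Gen 7: 2 under 5. Both 2&5? yes. Contrib: -1. Sum: -1
Gen 8: 5 under 2. Both 2&5? yes. Contrib: +1. Sum: 0
Gen 9: crossing 1x3. Both 2&5? no. Sum: 0
Gen 10: 2 over 5. Both 2&5? yes. Contrib: +1. Sum: 1
Gen 11: crossing 1x4. Both 2&5? no. Sum: 1
Gen 12: crossing 1x5. Both 2&5? no. Sum: 1
Gen 13: crossing 4x5. Both 2&5? no. Sum: 1
Gen 14: crossing 1x2. Both 2&5? no. Sum: 1

Answer: 1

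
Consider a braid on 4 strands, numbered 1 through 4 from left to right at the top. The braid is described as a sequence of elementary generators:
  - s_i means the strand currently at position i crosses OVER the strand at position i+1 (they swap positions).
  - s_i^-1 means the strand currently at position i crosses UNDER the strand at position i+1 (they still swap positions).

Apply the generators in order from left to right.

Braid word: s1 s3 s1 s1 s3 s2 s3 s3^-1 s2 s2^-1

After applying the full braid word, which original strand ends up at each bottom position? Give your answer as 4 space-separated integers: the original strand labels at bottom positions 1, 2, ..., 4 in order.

Answer: 2 3 1 4

Derivation:
Gen 1 (s1): strand 1 crosses over strand 2. Perm now: [2 1 3 4]
Gen 2 (s3): strand 3 crosses over strand 4. Perm now: [2 1 4 3]
Gen 3 (s1): strand 2 crosses over strand 1. Perm now: [1 2 4 3]
Gen 4 (s1): strand 1 crosses over strand 2. Perm now: [2 1 4 3]
Gen 5 (s3): strand 4 crosses over strand 3. Perm now: [2 1 3 4]
Gen 6 (s2): strand 1 crosses over strand 3. Perm now: [2 3 1 4]
Gen 7 (s3): strand 1 crosses over strand 4. Perm now: [2 3 4 1]
Gen 8 (s3^-1): strand 4 crosses under strand 1. Perm now: [2 3 1 4]
Gen 9 (s2): strand 3 crosses over strand 1. Perm now: [2 1 3 4]
Gen 10 (s2^-1): strand 1 crosses under strand 3. Perm now: [2 3 1 4]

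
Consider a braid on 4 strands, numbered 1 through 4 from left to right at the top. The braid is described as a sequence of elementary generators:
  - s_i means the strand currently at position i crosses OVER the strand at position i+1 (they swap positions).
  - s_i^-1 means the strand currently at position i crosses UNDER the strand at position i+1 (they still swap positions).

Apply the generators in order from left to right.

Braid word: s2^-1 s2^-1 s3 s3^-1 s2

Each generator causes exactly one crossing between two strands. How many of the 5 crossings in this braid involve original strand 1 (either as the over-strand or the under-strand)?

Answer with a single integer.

Gen 1: crossing 2x3. Involves strand 1? no. Count so far: 0
Gen 2: crossing 3x2. Involves strand 1? no. Count so far: 0
Gen 3: crossing 3x4. Involves strand 1? no. Count so far: 0
Gen 4: crossing 4x3. Involves strand 1? no. Count so far: 0
Gen 5: crossing 2x3. Involves strand 1? no. Count so far: 0

Answer: 0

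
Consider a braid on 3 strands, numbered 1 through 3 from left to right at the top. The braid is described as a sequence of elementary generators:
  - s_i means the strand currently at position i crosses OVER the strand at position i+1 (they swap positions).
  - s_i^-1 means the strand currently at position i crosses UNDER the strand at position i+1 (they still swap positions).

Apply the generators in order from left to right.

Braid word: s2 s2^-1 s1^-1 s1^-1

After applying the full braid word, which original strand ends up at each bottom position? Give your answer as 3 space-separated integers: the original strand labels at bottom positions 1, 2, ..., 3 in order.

Gen 1 (s2): strand 2 crosses over strand 3. Perm now: [1 3 2]
Gen 2 (s2^-1): strand 3 crosses under strand 2. Perm now: [1 2 3]
Gen 3 (s1^-1): strand 1 crosses under strand 2. Perm now: [2 1 3]
Gen 4 (s1^-1): strand 2 crosses under strand 1. Perm now: [1 2 3]

Answer: 1 2 3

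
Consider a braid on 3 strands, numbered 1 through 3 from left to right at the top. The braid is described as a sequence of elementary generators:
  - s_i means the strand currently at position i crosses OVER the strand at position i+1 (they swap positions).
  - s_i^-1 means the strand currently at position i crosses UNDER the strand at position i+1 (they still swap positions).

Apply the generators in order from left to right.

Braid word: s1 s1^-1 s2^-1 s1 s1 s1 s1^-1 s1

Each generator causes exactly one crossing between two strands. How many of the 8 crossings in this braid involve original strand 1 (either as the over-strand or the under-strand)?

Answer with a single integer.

Gen 1: crossing 1x2. Involves strand 1? yes. Count so far: 1
Gen 2: crossing 2x1. Involves strand 1? yes. Count so far: 2
Gen 3: crossing 2x3. Involves strand 1? no. Count so far: 2
Gen 4: crossing 1x3. Involves strand 1? yes. Count so far: 3
Gen 5: crossing 3x1. Involves strand 1? yes. Count so far: 4
Gen 6: crossing 1x3. Involves strand 1? yes. Count so far: 5
Gen 7: crossing 3x1. Involves strand 1? yes. Count so far: 6
Gen 8: crossing 1x3. Involves strand 1? yes. Count so far: 7

Answer: 7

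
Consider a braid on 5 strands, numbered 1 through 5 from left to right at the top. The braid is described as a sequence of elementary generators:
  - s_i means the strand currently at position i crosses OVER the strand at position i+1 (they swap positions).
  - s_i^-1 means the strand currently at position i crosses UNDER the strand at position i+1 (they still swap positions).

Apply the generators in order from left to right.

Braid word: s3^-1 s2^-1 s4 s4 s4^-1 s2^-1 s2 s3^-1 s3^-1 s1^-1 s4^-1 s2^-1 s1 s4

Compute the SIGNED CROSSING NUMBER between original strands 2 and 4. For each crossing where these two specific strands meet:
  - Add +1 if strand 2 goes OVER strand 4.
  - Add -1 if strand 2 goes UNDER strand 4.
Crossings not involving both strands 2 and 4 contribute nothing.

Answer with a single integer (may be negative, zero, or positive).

Gen 1: crossing 3x4. Both 2&4? no. Sum: 0
Gen 2: 2 under 4. Both 2&4? yes. Contrib: -1. Sum: -1
Gen 3: crossing 3x5. Both 2&4? no. Sum: -1
Gen 4: crossing 5x3. Both 2&4? no. Sum: -1
Gen 5: crossing 3x5. Both 2&4? no. Sum: -1
Gen 6: 4 under 2. Both 2&4? yes. Contrib: +1. Sum: 0
Gen 7: 2 over 4. Both 2&4? yes. Contrib: +1. Sum: 1
Gen 8: crossing 2x5. Both 2&4? no. Sum: 1
Gen 9: crossing 5x2. Both 2&4? no. Sum: 1
Gen 10: crossing 1x4. Both 2&4? no. Sum: 1
Gen 11: crossing 5x3. Both 2&4? no. Sum: 1
Gen 12: crossing 1x2. Both 2&4? no. Sum: 1
Gen 13: 4 over 2. Both 2&4? yes. Contrib: -1. Sum: 0
Gen 14: crossing 3x5. Both 2&4? no. Sum: 0

Answer: 0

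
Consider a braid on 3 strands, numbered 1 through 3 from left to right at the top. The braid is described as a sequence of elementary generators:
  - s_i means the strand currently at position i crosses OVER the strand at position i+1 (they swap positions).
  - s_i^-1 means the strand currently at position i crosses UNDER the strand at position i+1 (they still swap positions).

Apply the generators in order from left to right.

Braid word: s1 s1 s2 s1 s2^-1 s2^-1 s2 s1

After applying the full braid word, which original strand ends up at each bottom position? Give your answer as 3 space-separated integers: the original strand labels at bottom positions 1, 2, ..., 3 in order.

Gen 1 (s1): strand 1 crosses over strand 2. Perm now: [2 1 3]
Gen 2 (s1): strand 2 crosses over strand 1. Perm now: [1 2 3]
Gen 3 (s2): strand 2 crosses over strand 3. Perm now: [1 3 2]
Gen 4 (s1): strand 1 crosses over strand 3. Perm now: [3 1 2]
Gen 5 (s2^-1): strand 1 crosses under strand 2. Perm now: [3 2 1]
Gen 6 (s2^-1): strand 2 crosses under strand 1. Perm now: [3 1 2]
Gen 7 (s2): strand 1 crosses over strand 2. Perm now: [3 2 1]
Gen 8 (s1): strand 3 crosses over strand 2. Perm now: [2 3 1]

Answer: 2 3 1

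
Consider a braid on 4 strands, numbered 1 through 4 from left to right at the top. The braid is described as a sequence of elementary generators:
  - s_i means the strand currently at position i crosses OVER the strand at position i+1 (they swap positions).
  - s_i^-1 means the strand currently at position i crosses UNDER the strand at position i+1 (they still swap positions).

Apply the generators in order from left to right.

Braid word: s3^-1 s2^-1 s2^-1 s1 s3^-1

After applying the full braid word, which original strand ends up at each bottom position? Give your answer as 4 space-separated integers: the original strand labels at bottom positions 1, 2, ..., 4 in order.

Answer: 2 1 3 4

Derivation:
Gen 1 (s3^-1): strand 3 crosses under strand 4. Perm now: [1 2 4 3]
Gen 2 (s2^-1): strand 2 crosses under strand 4. Perm now: [1 4 2 3]
Gen 3 (s2^-1): strand 4 crosses under strand 2. Perm now: [1 2 4 3]
Gen 4 (s1): strand 1 crosses over strand 2. Perm now: [2 1 4 3]
Gen 5 (s3^-1): strand 4 crosses under strand 3. Perm now: [2 1 3 4]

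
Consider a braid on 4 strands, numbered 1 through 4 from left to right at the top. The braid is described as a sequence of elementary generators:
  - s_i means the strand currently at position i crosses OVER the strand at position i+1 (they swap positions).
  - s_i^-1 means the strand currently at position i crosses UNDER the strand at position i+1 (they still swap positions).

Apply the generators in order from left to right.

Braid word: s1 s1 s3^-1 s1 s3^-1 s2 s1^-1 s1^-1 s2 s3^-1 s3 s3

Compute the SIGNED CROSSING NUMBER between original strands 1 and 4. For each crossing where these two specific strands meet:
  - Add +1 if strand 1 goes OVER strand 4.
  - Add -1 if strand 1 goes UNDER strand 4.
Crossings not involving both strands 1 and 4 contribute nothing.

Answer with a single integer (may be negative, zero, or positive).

Answer: 0

Derivation:
Gen 1: crossing 1x2. Both 1&4? no. Sum: 0
Gen 2: crossing 2x1. Both 1&4? no. Sum: 0
Gen 3: crossing 3x4. Both 1&4? no. Sum: 0
Gen 4: crossing 1x2. Both 1&4? no. Sum: 0
Gen 5: crossing 4x3. Both 1&4? no. Sum: 0
Gen 6: crossing 1x3. Both 1&4? no. Sum: 0
Gen 7: crossing 2x3. Both 1&4? no. Sum: 0
Gen 8: crossing 3x2. Both 1&4? no. Sum: 0
Gen 9: crossing 3x1. Both 1&4? no. Sum: 0
Gen 10: crossing 3x4. Both 1&4? no. Sum: 0
Gen 11: crossing 4x3. Both 1&4? no. Sum: 0
Gen 12: crossing 3x4. Both 1&4? no. Sum: 0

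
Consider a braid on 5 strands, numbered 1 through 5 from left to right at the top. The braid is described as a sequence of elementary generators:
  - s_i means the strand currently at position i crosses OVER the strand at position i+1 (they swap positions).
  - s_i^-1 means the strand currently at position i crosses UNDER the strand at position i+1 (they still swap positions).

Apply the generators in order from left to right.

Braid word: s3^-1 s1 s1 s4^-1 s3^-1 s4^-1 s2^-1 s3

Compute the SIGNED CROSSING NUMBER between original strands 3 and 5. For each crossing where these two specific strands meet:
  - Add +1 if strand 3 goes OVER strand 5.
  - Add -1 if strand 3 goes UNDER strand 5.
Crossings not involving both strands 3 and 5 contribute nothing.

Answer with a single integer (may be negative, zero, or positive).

Gen 1: crossing 3x4. Both 3&5? no. Sum: 0
Gen 2: crossing 1x2. Both 3&5? no. Sum: 0
Gen 3: crossing 2x1. Both 3&5? no. Sum: 0
Gen 4: 3 under 5. Both 3&5? yes. Contrib: -1. Sum: -1
Gen 5: crossing 4x5. Both 3&5? no. Sum: -1
Gen 6: crossing 4x3. Both 3&5? no. Sum: -1
Gen 7: crossing 2x5. Both 3&5? no. Sum: -1
Gen 8: crossing 2x3. Both 3&5? no. Sum: -1

Answer: -1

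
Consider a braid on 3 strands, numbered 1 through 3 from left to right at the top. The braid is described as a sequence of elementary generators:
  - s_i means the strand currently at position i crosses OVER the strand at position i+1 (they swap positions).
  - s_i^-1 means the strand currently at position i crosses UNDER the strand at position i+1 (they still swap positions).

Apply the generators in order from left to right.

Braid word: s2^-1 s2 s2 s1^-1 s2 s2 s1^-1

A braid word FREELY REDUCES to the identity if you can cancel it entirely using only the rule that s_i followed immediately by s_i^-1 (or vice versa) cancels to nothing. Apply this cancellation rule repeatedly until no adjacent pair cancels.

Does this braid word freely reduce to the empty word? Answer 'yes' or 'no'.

Gen 1 (s2^-1): push. Stack: [s2^-1]
Gen 2 (s2): cancels prior s2^-1. Stack: []
Gen 3 (s2): push. Stack: [s2]
Gen 4 (s1^-1): push. Stack: [s2 s1^-1]
Gen 5 (s2): push. Stack: [s2 s1^-1 s2]
Gen 6 (s2): push. Stack: [s2 s1^-1 s2 s2]
Gen 7 (s1^-1): push. Stack: [s2 s1^-1 s2 s2 s1^-1]
Reduced word: s2 s1^-1 s2 s2 s1^-1

Answer: no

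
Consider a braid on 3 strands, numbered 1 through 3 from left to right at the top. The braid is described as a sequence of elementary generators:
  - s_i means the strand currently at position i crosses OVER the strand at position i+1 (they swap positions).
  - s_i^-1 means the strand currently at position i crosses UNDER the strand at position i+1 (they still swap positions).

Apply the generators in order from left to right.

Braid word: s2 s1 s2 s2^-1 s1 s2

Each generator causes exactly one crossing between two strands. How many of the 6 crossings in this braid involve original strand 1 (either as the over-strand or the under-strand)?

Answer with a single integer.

Answer: 4

Derivation:
Gen 1: crossing 2x3. Involves strand 1? no. Count so far: 0
Gen 2: crossing 1x3. Involves strand 1? yes. Count so far: 1
Gen 3: crossing 1x2. Involves strand 1? yes. Count so far: 2
Gen 4: crossing 2x1. Involves strand 1? yes. Count so far: 3
Gen 5: crossing 3x1. Involves strand 1? yes. Count so far: 4
Gen 6: crossing 3x2. Involves strand 1? no. Count so far: 4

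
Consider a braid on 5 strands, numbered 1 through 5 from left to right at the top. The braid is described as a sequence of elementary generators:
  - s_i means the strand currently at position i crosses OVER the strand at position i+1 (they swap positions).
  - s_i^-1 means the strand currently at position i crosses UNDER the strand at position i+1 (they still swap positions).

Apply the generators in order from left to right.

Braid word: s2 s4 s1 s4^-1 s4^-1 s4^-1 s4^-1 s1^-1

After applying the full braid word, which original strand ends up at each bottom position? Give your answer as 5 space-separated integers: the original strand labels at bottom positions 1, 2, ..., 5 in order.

Gen 1 (s2): strand 2 crosses over strand 3. Perm now: [1 3 2 4 5]
Gen 2 (s4): strand 4 crosses over strand 5. Perm now: [1 3 2 5 4]
Gen 3 (s1): strand 1 crosses over strand 3. Perm now: [3 1 2 5 4]
Gen 4 (s4^-1): strand 5 crosses under strand 4. Perm now: [3 1 2 4 5]
Gen 5 (s4^-1): strand 4 crosses under strand 5. Perm now: [3 1 2 5 4]
Gen 6 (s4^-1): strand 5 crosses under strand 4. Perm now: [3 1 2 4 5]
Gen 7 (s4^-1): strand 4 crosses under strand 5. Perm now: [3 1 2 5 4]
Gen 8 (s1^-1): strand 3 crosses under strand 1. Perm now: [1 3 2 5 4]

Answer: 1 3 2 5 4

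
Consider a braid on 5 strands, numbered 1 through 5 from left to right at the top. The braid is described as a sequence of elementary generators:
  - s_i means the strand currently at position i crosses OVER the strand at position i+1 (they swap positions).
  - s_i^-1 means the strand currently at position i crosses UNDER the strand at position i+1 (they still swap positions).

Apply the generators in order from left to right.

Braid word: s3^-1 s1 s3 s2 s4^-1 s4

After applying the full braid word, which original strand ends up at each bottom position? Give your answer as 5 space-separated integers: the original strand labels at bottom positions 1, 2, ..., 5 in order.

Gen 1 (s3^-1): strand 3 crosses under strand 4. Perm now: [1 2 4 3 5]
Gen 2 (s1): strand 1 crosses over strand 2. Perm now: [2 1 4 3 5]
Gen 3 (s3): strand 4 crosses over strand 3. Perm now: [2 1 3 4 5]
Gen 4 (s2): strand 1 crosses over strand 3. Perm now: [2 3 1 4 5]
Gen 5 (s4^-1): strand 4 crosses under strand 5. Perm now: [2 3 1 5 4]
Gen 6 (s4): strand 5 crosses over strand 4. Perm now: [2 3 1 4 5]

Answer: 2 3 1 4 5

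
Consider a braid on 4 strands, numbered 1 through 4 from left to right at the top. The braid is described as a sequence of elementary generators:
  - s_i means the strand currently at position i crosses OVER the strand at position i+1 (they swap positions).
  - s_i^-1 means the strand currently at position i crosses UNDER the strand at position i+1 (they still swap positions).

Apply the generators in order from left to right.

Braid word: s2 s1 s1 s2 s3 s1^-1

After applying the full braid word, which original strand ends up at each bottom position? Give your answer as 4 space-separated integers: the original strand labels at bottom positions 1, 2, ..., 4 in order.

Gen 1 (s2): strand 2 crosses over strand 3. Perm now: [1 3 2 4]
Gen 2 (s1): strand 1 crosses over strand 3. Perm now: [3 1 2 4]
Gen 3 (s1): strand 3 crosses over strand 1. Perm now: [1 3 2 4]
Gen 4 (s2): strand 3 crosses over strand 2. Perm now: [1 2 3 4]
Gen 5 (s3): strand 3 crosses over strand 4. Perm now: [1 2 4 3]
Gen 6 (s1^-1): strand 1 crosses under strand 2. Perm now: [2 1 4 3]

Answer: 2 1 4 3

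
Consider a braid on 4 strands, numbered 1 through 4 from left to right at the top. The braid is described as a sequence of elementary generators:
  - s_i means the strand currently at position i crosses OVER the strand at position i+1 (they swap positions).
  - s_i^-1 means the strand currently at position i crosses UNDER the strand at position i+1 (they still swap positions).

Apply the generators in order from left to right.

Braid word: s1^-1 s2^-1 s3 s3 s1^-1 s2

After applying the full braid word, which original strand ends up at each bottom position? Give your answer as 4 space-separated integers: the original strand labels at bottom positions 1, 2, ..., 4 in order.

Answer: 3 1 2 4

Derivation:
Gen 1 (s1^-1): strand 1 crosses under strand 2. Perm now: [2 1 3 4]
Gen 2 (s2^-1): strand 1 crosses under strand 3. Perm now: [2 3 1 4]
Gen 3 (s3): strand 1 crosses over strand 4. Perm now: [2 3 4 1]
Gen 4 (s3): strand 4 crosses over strand 1. Perm now: [2 3 1 4]
Gen 5 (s1^-1): strand 2 crosses under strand 3. Perm now: [3 2 1 4]
Gen 6 (s2): strand 2 crosses over strand 1. Perm now: [3 1 2 4]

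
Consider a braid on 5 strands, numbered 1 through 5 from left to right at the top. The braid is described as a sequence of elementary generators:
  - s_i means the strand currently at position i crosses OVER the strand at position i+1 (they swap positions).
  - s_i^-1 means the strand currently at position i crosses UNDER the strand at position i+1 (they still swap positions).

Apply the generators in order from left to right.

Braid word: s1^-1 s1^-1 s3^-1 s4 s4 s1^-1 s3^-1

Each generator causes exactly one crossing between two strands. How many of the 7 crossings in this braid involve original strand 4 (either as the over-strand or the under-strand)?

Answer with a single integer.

Gen 1: crossing 1x2. Involves strand 4? no. Count so far: 0
Gen 2: crossing 2x1. Involves strand 4? no. Count so far: 0
Gen 3: crossing 3x4. Involves strand 4? yes. Count so far: 1
Gen 4: crossing 3x5. Involves strand 4? no. Count so far: 1
Gen 5: crossing 5x3. Involves strand 4? no. Count so far: 1
Gen 6: crossing 1x2. Involves strand 4? no. Count so far: 1
Gen 7: crossing 4x3. Involves strand 4? yes. Count so far: 2

Answer: 2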